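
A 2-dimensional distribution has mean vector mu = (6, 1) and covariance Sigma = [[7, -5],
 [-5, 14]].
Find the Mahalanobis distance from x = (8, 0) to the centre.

Step 1 — centre the observation: (x - mu) = (2, -1).

Step 2 — invert Sigma. det(Sigma) = 7·14 - (-5)² = 73.
  Sigma^{-1} = (1/det) · [[d, -b], [-b, a]] = [[0.1918, 0.0685],
 [0.0685, 0.0959]].

Step 3 — form the quadratic (x - mu)^T · Sigma^{-1} · (x - mu):
  Sigma^{-1} · (x - mu) = (0.3151, 0.0411).
  (x - mu)^T · [Sigma^{-1} · (x - mu)] = (2)·(0.3151) + (-1)·(0.0411) = 0.589.

Step 4 — take square root: d = √(0.589) ≈ 0.7675.

d(x, mu) = √(0.589) ≈ 0.7675


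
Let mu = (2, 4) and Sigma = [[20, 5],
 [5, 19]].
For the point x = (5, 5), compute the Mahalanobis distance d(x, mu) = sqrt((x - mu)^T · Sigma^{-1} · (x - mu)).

Step 1 — centre the observation: (x - mu) = (3, 1).

Step 2 — invert Sigma. det(Sigma) = 20·19 - (5)² = 355.
  Sigma^{-1} = (1/det) · [[d, -b], [-b, a]] = [[0.0535, -0.0141],
 [-0.0141, 0.0563]].

Step 3 — form the quadratic (x - mu)^T · Sigma^{-1} · (x - mu):
  Sigma^{-1} · (x - mu) = (0.1465, 0.0141).
  (x - mu)^T · [Sigma^{-1} · (x - mu)] = (3)·(0.1465) + (1)·(0.0141) = 0.4535.

Step 4 — take square root: d = √(0.4535) ≈ 0.6734.

d(x, mu) = √(0.4535) ≈ 0.6734


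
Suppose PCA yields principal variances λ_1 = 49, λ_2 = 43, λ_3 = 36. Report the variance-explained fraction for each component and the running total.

Step 1 — total variance = trace(Sigma) = Σ λ_i = 49 + 43 + 36 = 128.

Step 2 — fraction explained by component i = λ_i / Σ λ:
  PC1: 49/128 = 0.3828
  PC2: 43/128 = 0.3359
  PC3: 36/128 = 0.2812

Step 3 — cumulative fraction after k components = (λ_1 + ... + λ_k) / Σ λ:
  k = 1: 49/128 = 0.3828
  k = 2: (49 + 43)/128 = 92/128 = 0.7188
  k = 3: (49 + 43 + 36)/128 = 128/128 = 1

Summary (fraction, with percent):

explained: PC1 0.3828 (38.28%), PC2 0.3359 (33.59%), PC3 0.2812 (28.12%);  cumulative: 0.3828, 0.7188, 1


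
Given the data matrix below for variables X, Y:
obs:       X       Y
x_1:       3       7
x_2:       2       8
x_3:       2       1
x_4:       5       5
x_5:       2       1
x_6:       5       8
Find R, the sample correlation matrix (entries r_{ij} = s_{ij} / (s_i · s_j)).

Step 1 — column means:
  mean(X) = (3 + 2 + 2 + 5 + 2 + 5) / 6 = 19/6 = 3.1667
  mean(Y) = (7 + 8 + 1 + 5 + 1 + 8) / 6 = 30/6 = 5

Step 2 — sample variances and covariances s[i,j] = (1/(n-1)) · Σ_k (x_{k,i} - mean_i) · (x_{k,j} - mean_j), with n-1 = 5:
  s[X,X] = ((-0.1667)·(-0.1667) + (-1.1667)·(-1.1667) + (-1.1667)·(-1.1667) + (1.8333)·(1.8333) + (-1.1667)·(-1.1667) + (1.8333)·(1.8333)) / 5 = 10.8333/5 = 2.1667
  s[X,Y] = ((-0.1667)·(2) + (-1.1667)·(3) + (-1.1667)·(-4) + (1.8333)·(0) + (-1.1667)·(-4) + (1.8333)·(3)) / 5 = 11/5 = 2.2
  s[Y,Y] = ((2)·(2) + (3)·(3) + (-4)·(-4) + (0)·(0) + (-4)·(-4) + (3)·(3)) / 5 = 54/5 = 10.8
  Sample standard deviations s_i = √(s[i,i]):
  s(X) = √(2.1667) = 1.472
  s(Y) = √(10.8) = 3.2863

Step 3 — r_{ij} = s_{ij} / (s_i · s_j):
  r[X,X] = 1 (diagonal).
  r[X,Y] = 2.2 / (1.472 · 3.2863) = 2.2 / 4.8374 = 0.4548
  r[Y,Y] = 1 (diagonal).

R is symmetric with unit diagonal. Assembling:

R = [[1, 0.4548],
 [0.4548, 1]]


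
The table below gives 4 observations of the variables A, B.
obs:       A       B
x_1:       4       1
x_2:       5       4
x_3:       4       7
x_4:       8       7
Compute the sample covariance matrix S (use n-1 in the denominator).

Step 1 — column means:
  mean(A) = (4 + 5 + 4 + 8) / 4 = 21/4 = 5.25
  mean(B) = (1 + 4 + 7 + 7) / 4 = 19/4 = 4.75

Step 2 — sample covariance S[i,j] = (1/(n-1)) · Σ_k (x_{k,i} - mean_i) · (x_{k,j} - mean_j), with n-1 = 3.
  S[A,A] = ((-1.25)·(-1.25) + (-0.25)·(-0.25) + (-1.25)·(-1.25) + (2.75)·(2.75)) / 3 = 10.75/3 = 3.5833
  S[A,B] = ((-1.25)·(-3.75) + (-0.25)·(-0.75) + (-1.25)·(2.25) + (2.75)·(2.25)) / 3 = 8.25/3 = 2.75
  S[B,B] = ((-3.75)·(-3.75) + (-0.75)·(-0.75) + (2.25)·(2.25) + (2.25)·(2.25)) / 3 = 24.75/3 = 8.25

S is symmetric (S[j,i] = S[i,j]). Assembling:

S = [[3.5833, 2.75],
 [2.75, 8.25]]


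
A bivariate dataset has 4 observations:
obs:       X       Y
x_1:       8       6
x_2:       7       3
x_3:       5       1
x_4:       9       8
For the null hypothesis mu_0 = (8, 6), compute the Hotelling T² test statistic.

Step 1 — sample mean vector:
  mean(X) = (8 + 7 + 5 + 9) / 4 = 29/4 = 7.25
  mean(Y) = (6 + 3 + 1 + 8) / 4 = 18/4 = 4.5
  x̄ = (7.25, 4.5),  deviation x̄ - mu_0 = (7.25, 4.5) - (8, 6) = (-0.75, -1.5).

Step 2 — sample covariance matrix, S[i,j] = (1/(n-1)) · Σ_k (x_{k,i} - mean_i) · (x_{k,j} - mean_j), divisor n-1 = 3:
  S[X,X] = ((0.75)·(0.75) + (-0.25)·(-0.25) + (-2.25)·(-2.25) + (1.75)·(1.75)) / 3 = 8.75/3 = 2.9167
  S[X,Y] = ((0.75)·(1.5) + (-0.25)·(-1.5) + (-2.25)·(-3.5) + (1.75)·(3.5)) / 3 = 15.5/3 = 5.1667
  S[Y,Y] = ((1.5)·(1.5) + (-1.5)·(-1.5) + (-3.5)·(-3.5) + (3.5)·(3.5)) / 3 = 29/3 = 9.6667
  S = [[2.9167, 5.1667],
 [5.1667, 9.6667]].

Step 3 — invert S. det(S) = 2.9167·9.6667 - (5.1667)² = 1.5.
  S^{-1} = (1/det) · [[d, -b], [-b, a]] = [[6.4444, -3.4444],
 [-3.4444, 1.9444]].

Step 4 — quadratic form (x̄ - mu_0)^T · S^{-1} · (x̄ - mu_0):
  S^{-1} · (x̄ - mu_0) = (0.3333, -0.3333),
  (x̄ - mu_0)^T · [...] = (-0.75)·(0.3333) + (-1.5)·(-0.3333) = 0.25.

Step 5 — scale by n: T² = 4 · 0.25 = 1.

T² ≈ 1


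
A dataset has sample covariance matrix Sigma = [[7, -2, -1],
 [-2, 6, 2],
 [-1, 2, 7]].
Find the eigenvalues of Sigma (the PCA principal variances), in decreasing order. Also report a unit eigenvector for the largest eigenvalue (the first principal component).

Step 1 — characteristic polynomial p(λ) = det(λI - Sigma) = λ³ - tr·λ² + c_1·λ - det, where tr = trace, c_1 = sum of the principal 2×2 minors, det = det(Sigma):
  tr = 7 + 6 + 7 = 20,
  c_1 = (7·6 - (-2)²) + (7·7 - (-1)²) + (6·7 - (2)²) = 38 + 48 + 38 = 124,
  det = 7·(6·7 - (2)²) - (-2)·((-2)·7 - (2)·(-1)) + (-1)·((-2)·(2) - 6·(-1)) = 7·(38) - (-2)·(-12) + (-1)·(2) = 240.
  So p(λ) = λ³ - 20λ² + 124λ - 240.
Step 2 — look for an integer root (rational root theorem: any rational root is an integer divisor of 240). Testing λ = 4:
  p(4) = 64 - 320 + 496 - 240 = 0  ✓
  Dividing out (λ - 4): p(λ) = (λ - 4)(λ² - 16λ + 60).
Step 3 — remaining eigenvalues from the quadratic λ² - 16λ + 60 = 0:
  Δ = 16² - 4·60 = 256 - 240 = 16,  λ = (16 ± √16)/2 = (16 ± 4)/2 = 10 or 6.
  Sorted: λ_1 = 10,  λ_2 = 6,  λ_3 = 4  (check: sum = 20 = tr ✓).

Step 4 — unit eigenvector for λ_1 = 10: v spans the null space of (Sigma - λ_1 I), whose rows are
  r_1 = (-3, -2, -1),  r_2 = (-2, -4, 2),  r_3 = (-1, 2, -3).
  v is orthogonal to every row, so take v ∝ r_1 × r_2 = ((-2)·(2) - (-1)·(-4), (-1)·(-2) - (-3)·(2), (-3)·(-4) - (-2)·(-2)) = (-8, 8, 8).
  Rescale (divide by 8; multiply by -1 so the first nonzero entry is positive): u = (1, -1, -1).
  ||u|| = √((1)² + (-1)² + (-1)²) = √(3) ≈ 1.7321,  v_1 = u/||u|| ≈ (0.5774, -0.5774, -0.5774) (||v_1|| = 1).

λ_1 = 10,  λ_2 = 6,  λ_3 = 4;  v_1 ≈ (0.5774, -0.5774, -0.5774)


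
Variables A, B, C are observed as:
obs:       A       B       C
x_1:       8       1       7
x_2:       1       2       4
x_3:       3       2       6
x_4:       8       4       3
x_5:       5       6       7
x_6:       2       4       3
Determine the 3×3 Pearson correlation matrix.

Step 1 — column means:
  mean(A) = (8 + 1 + 3 + 8 + 5 + 2) / 6 = 27/6 = 4.5
  mean(B) = (1 + 2 + 2 + 4 + 6 + 4) / 6 = 19/6 = 3.1667
  mean(C) = (7 + 4 + 6 + 3 + 7 + 3) / 6 = 30/6 = 5

Step 2 — sample variances and covariances s[i,j] = (1/(n-1)) · Σ_k (x_{k,i} - mean_i) · (x_{k,j} - mean_j), with n-1 = 5:
  s[A,A] = ((3.5)·(3.5) + (-3.5)·(-3.5) + (-1.5)·(-1.5) + (3.5)·(3.5) + (0.5)·(0.5) + (-2.5)·(-2.5)) / 5 = 45.5/5 = 9.1
  s[A,B] = ((3.5)·(-2.1667) + (-3.5)·(-1.1667) + (-1.5)·(-1.1667) + (3.5)·(0.8333) + (0.5)·(2.8333) + (-2.5)·(0.8333)) / 5 = 0.5/5 = 0.1
  s[A,C] = ((3.5)·(2) + (-3.5)·(-1) + (-1.5)·(1) + (3.5)·(-2) + (0.5)·(2) + (-2.5)·(-2)) / 5 = 8/5 = 1.6
  s[B,B] = ((-2.1667)·(-2.1667) + (-1.1667)·(-1.1667) + (-1.1667)·(-1.1667) + (0.8333)·(0.8333) + (2.8333)·(2.8333) + (0.8333)·(0.8333)) / 5 = 16.8333/5 = 3.3667
  s[B,C] = ((-2.1667)·(2) + (-1.1667)·(-1) + (-1.1667)·(1) + (0.8333)·(-2) + (2.8333)·(2) + (0.8333)·(-2)) / 5 = -2/5 = -0.4
  s[C,C] = ((2)·(2) + (-1)·(-1) + (1)·(1) + (-2)·(-2) + (2)·(2) + (-2)·(-2)) / 5 = 18/5 = 3.6
  Sample standard deviations s_i = √(s[i,i]):
  s(A) = √(9.1) = 3.0166
  s(B) = √(3.3667) = 1.8348
  s(C) = √(3.6) = 1.8974

Step 3 — r_{ij} = s_{ij} / (s_i · s_j):
  r[A,A] = 1 (diagonal).
  r[A,B] = 0.1 / (3.0166 · 1.8348) = 0.1 / 5.535 = 0.0181
  r[A,C] = 1.6 / (3.0166 · 1.8974) = 1.6 / 5.7236 = 0.2795
  r[B,B] = 1 (diagonal).
  r[B,C] = -0.4 / (1.8348 · 1.8974) = -0.4 / 3.4814 = -0.1149
  r[C,C] = 1 (diagonal).

R is symmetric with unit diagonal. Assembling:

R = [[1, 0.0181, 0.2795],
 [0.0181, 1, -0.1149],
 [0.2795, -0.1149, 1]]


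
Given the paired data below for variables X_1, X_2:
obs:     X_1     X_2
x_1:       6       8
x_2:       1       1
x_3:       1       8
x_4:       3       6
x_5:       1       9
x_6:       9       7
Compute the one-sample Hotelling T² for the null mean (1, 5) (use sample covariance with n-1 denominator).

Step 1 — sample mean vector:
  mean(X_1) = (6 + 1 + 1 + 3 + 1 + 9) / 6 = 21/6 = 3.5
  mean(X_2) = (8 + 1 + 8 + 6 + 9 + 7) / 6 = 39/6 = 6.5
  x̄ = (3.5, 6.5),  deviation x̄ - mu_0 = (3.5, 6.5) - (1, 5) = (2.5, 1.5).

Step 2 — sample covariance matrix, S[i,j] = (1/(n-1)) · Σ_k (x_{k,i} - mean_i) · (x_{k,j} - mean_j), divisor n-1 = 5:
  S[X_1,X_1] = ((2.5)·(2.5) + (-2.5)·(-2.5) + (-2.5)·(-2.5) + (-0.5)·(-0.5) + (-2.5)·(-2.5) + (5.5)·(5.5)) / 5 = 55.5/5 = 11.1
  S[X_1,X_2] = ((2.5)·(1.5) + (-2.5)·(-5.5) + (-2.5)·(1.5) + (-0.5)·(-0.5) + (-2.5)·(2.5) + (5.5)·(0.5)) / 5 = 10.5/5 = 2.1
  S[X_2,X_2] = ((1.5)·(1.5) + (-5.5)·(-5.5) + (1.5)·(1.5) + (-0.5)·(-0.5) + (2.5)·(2.5) + (0.5)·(0.5)) / 5 = 41.5/5 = 8.3
  S = [[11.1, 2.1],
 [2.1, 8.3]].

Step 3 — invert S. det(S) = 11.1·8.3 - (2.1)² = 87.72.
  S^{-1} = (1/det) · [[d, -b], [-b, a]] = [[0.0946, -0.0239],
 [-0.0239, 0.1265]].

Step 4 — quadratic form (x̄ - mu_0)^T · S^{-1} · (x̄ - mu_0):
  S^{-1} · (x̄ - mu_0) = (0.2006, 0.13),
  (x̄ - mu_0)^T · [...] = (2.5)·(0.2006) + (1.5)·(0.13) = 0.6965.

Step 5 — scale by n: T² = 6 · 0.6965 = 4.1792.

T² ≈ 4.1792


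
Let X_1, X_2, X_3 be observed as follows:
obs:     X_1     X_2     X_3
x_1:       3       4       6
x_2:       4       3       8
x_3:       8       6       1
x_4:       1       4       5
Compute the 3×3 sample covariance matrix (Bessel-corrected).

Step 1 — column means:
  mean(X_1) = (3 + 4 + 8 + 1) / 4 = 16/4 = 4
  mean(X_2) = (4 + 3 + 6 + 4) / 4 = 17/4 = 4.25
  mean(X_3) = (6 + 8 + 1 + 5) / 4 = 20/4 = 5

Step 2 — sample covariance S[i,j] = (1/(n-1)) · Σ_k (x_{k,i} - mean_i) · (x_{k,j} - mean_j), with n-1 = 3.
  S[X_1,X_1] = ((-1)·(-1) + (0)·(0) + (4)·(4) + (-3)·(-3)) / 3 = 26/3 = 8.6667
  S[X_1,X_2] = ((-1)·(-0.25) + (0)·(-1.25) + (4)·(1.75) + (-3)·(-0.25)) / 3 = 8/3 = 2.6667
  S[X_1,X_3] = ((-1)·(1) + (0)·(3) + (4)·(-4) + (-3)·(0)) / 3 = -17/3 = -5.6667
  S[X_2,X_2] = ((-0.25)·(-0.25) + (-1.25)·(-1.25) + (1.75)·(1.75) + (-0.25)·(-0.25)) / 3 = 4.75/3 = 1.5833
  S[X_2,X_3] = ((-0.25)·(1) + (-1.25)·(3) + (1.75)·(-4) + (-0.25)·(0)) / 3 = -11/3 = -3.6667
  S[X_3,X_3] = ((1)·(1) + (3)·(3) + (-4)·(-4) + (0)·(0)) / 3 = 26/3 = 8.6667

S is symmetric (S[j,i] = S[i,j]). Assembling:

S = [[8.6667, 2.6667, -5.6667],
 [2.6667, 1.5833, -3.6667],
 [-5.6667, -3.6667, 8.6667]]


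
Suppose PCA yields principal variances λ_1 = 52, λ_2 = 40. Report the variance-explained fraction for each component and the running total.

Step 1 — total variance = trace(Sigma) = Σ λ_i = 52 + 40 = 92.

Step 2 — fraction explained by component i = λ_i / Σ λ:
  PC1: 52/92 = 0.5652
  PC2: 40/92 = 0.4348

Step 3 — cumulative fraction after k components = (λ_1 + ... + λ_k) / Σ λ:
  k = 1: 52/92 = 0.5652
  k = 2: (52 + 40)/92 = 92/92 = 1

Summary (fraction, with percent):

explained: PC1 0.5652 (56.52%), PC2 0.4348 (43.48%);  cumulative: 0.5652, 1


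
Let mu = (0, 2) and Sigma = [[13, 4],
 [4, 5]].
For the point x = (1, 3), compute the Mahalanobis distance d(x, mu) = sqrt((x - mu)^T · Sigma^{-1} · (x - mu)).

Step 1 — centre the observation: (x - mu) = (1, 1).

Step 2 — invert Sigma. det(Sigma) = 13·5 - (4)² = 49.
  Sigma^{-1} = (1/det) · [[d, -b], [-b, a]] = [[0.102, -0.0816],
 [-0.0816, 0.2653]].

Step 3 — form the quadratic (x - mu)^T · Sigma^{-1} · (x - mu):
  Sigma^{-1} · (x - mu) = (0.0204, 0.1837).
  (x - mu)^T · [Sigma^{-1} · (x - mu)] = (1)·(0.0204) + (1)·(0.1837) = 0.2041.

Step 4 — take square root: d = √(0.2041) ≈ 0.4518.

d(x, mu) = √(0.2041) ≈ 0.4518


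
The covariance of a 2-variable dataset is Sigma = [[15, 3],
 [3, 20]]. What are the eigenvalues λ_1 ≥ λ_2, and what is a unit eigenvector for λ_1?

Step 1 — characteristic polynomial of 2×2 Sigma:
  det(Sigma - λI) = λ² - trace · λ + det = 0.
  trace = 15 + 20 = 35, det = 15·20 - (3)² = 291.
Step 2 — discriminant:
  Δ = trace² - 4·det = 1225 - 1164 = 61.
Step 3 — eigenvalues:
  λ = (trace ± √Δ)/2 = (35 ± 7.8102)/2,
  λ_1 = 21.4051,  λ_2 = 13.5949.

Step 4 — unit eigenvector for λ_1: solve (Sigma - λ_1 I)v = 0. First row:
  (15 - 21.4051)·v_x + (3)·v_y = 0, i.e. (-6.4051)·v_x + (3)·v_y = 0,
  so v ∝ (b, λ_1 - a) = (3, 6.4051) = u.
  ||u|| = √((3)² + (6.4051)²) = √(50.0256) ≈ 7.0729,
  v_1 = u/||u|| ≈ (0.4242, 0.9056) (||v_1|| = 1).

λ_1 = 21.4051,  λ_2 = 13.5949;  v_1 ≈ (0.4242, 0.9056)


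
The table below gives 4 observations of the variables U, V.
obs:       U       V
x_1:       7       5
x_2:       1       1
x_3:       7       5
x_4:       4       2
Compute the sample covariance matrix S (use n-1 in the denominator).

Step 1 — column means:
  mean(U) = (7 + 1 + 7 + 4) / 4 = 19/4 = 4.75
  mean(V) = (5 + 1 + 5 + 2) / 4 = 13/4 = 3.25

Step 2 — sample covariance S[i,j] = (1/(n-1)) · Σ_k (x_{k,i} - mean_i) · (x_{k,j} - mean_j), with n-1 = 3.
  S[U,U] = ((2.25)·(2.25) + (-3.75)·(-3.75) + (2.25)·(2.25) + (-0.75)·(-0.75)) / 3 = 24.75/3 = 8.25
  S[U,V] = ((2.25)·(1.75) + (-3.75)·(-2.25) + (2.25)·(1.75) + (-0.75)·(-1.25)) / 3 = 17.25/3 = 5.75
  S[V,V] = ((1.75)·(1.75) + (-2.25)·(-2.25) + (1.75)·(1.75) + (-1.25)·(-1.25)) / 3 = 12.75/3 = 4.25

S is symmetric (S[j,i] = S[i,j]). Assembling:

S = [[8.25, 5.75],
 [5.75, 4.25]]


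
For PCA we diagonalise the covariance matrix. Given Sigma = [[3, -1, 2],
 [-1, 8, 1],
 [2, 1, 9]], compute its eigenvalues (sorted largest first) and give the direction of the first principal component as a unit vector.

Step 1 — characteristic polynomial p(λ) = det(λI - Sigma) = λ³ - tr·λ² + c_1·λ - det, where tr = trace, c_1 = sum of the principal 2×2 minors, det = det(Sigma):
  tr = 3 + 8 + 9 = 20,
  c_1 = (3·8 - (-1)²) + (3·9 - (2)²) + (8·9 - (1)²) = 23 + 23 + 71 = 117,
  det = 3·(8·9 - (1)²) - (-1)·((-1)·9 - (1)·(2)) + (2)·((-1)·(1) - 8·(2)) = 3·(71) - (-1)·(-11) + (2)·(-17) = 168.
  So p(λ) = λ³ - 20λ² + 117λ - 168.
Step 2 — look for an integer root (rational root theorem: any rational root is an integer divisor of 168). Testing λ = 8:
  p(8) = 512 - 1280 + 936 - 168 = 0  ✓
  Dividing out (λ - 8): p(λ) = (λ - 8)(λ² - 12λ + 21).
Step 3 — remaining eigenvalues from the quadratic λ² - 12λ + 21 = 0:
  Δ = 12² - 4·21 = 144 - 84 = 60,  λ = (12 ± √60)/2 = (12 ± 7.746)/2 ≈ 9.873 or 2.127.
  Sorted: λ_1 = 9.873,  λ_2 = 8,  λ_3 = 2.127  (check: sum = 20 = tr ✓).

Step 4 — unit eigenvector for λ_1 ≈ 9.873: v spans the null space of (Sigma - λ_1 I), whose rows are
  r_1 = (-6.873, -1, 2),  r_2 = (-1, -1.873, 1),  r_3 = (2, 1, -0.873).
  v is orthogonal to every row, so take v ∝ r_1 × r_2 = ((-1)·(1) - (2)·(-1.873), (2)·(-1) - (-6.873)·(1), (-6.873)·(-1.873) - (-1)·(-1)) ≈ (2.746, 4.873, 11.873).
  Let u = (2.746, 4.873, 11.873).
  ||u|| = √((2.746)² + (4.873)² + (11.873)²) = √(172.254) ≈ 13.1246,  v_1 = u/||u|| ≈ (0.2092, 0.3713, 0.9046) (||v_1|| = 1).

λ_1 = 9.873,  λ_2 = 8,  λ_3 = 2.127;  v_1 ≈ (0.2092, 0.3713, 0.9046)


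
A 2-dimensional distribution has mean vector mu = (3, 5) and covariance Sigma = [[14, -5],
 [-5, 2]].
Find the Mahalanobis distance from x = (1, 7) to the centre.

Step 1 — centre the observation: (x - mu) = (-2, 2).

Step 2 — invert Sigma. det(Sigma) = 14·2 - (-5)² = 3.
  Sigma^{-1} = (1/det) · [[d, -b], [-b, a]] = [[0.6667, 1.6667],
 [1.6667, 4.6667]].

Step 3 — form the quadratic (x - mu)^T · Sigma^{-1} · (x - mu):
  Sigma^{-1} · (x - mu) = (2, 6).
  (x - mu)^T · [Sigma^{-1} · (x - mu)] = (-2)·(2) + (2)·(6) = 8.

Step 4 — take square root: d = √(8) ≈ 2.8284.

d(x, mu) = √(8) ≈ 2.8284


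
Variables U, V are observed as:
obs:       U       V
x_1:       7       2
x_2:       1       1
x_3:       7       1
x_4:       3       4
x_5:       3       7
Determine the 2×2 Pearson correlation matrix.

Step 1 — column means:
  mean(U) = (7 + 1 + 7 + 3 + 3) / 5 = 21/5 = 4.2
  mean(V) = (2 + 1 + 1 + 4 + 7) / 5 = 15/5 = 3

Step 2 — sample variances and covariances s[i,j] = (1/(n-1)) · Σ_k (x_{k,i} - mean_i) · (x_{k,j} - mean_j), with n-1 = 4:
  s[U,U] = ((2.8)·(2.8) + (-3.2)·(-3.2) + (2.8)·(2.8) + (-1.2)·(-1.2) + (-1.2)·(-1.2)) / 4 = 28.8/4 = 7.2
  s[U,V] = ((2.8)·(-1) + (-3.2)·(-2) + (2.8)·(-2) + (-1.2)·(1) + (-1.2)·(4)) / 4 = -8/4 = -2
  s[V,V] = ((-1)·(-1) + (-2)·(-2) + (-2)·(-2) + (1)·(1) + (4)·(4)) / 4 = 26/4 = 6.5
  Sample standard deviations s_i = √(s[i,i]):
  s(U) = √(7.2) = 2.6833
  s(V) = √(6.5) = 2.5495

Step 3 — r_{ij} = s_{ij} / (s_i · s_j):
  r[U,U] = 1 (diagonal).
  r[U,V] = -2 / (2.6833 · 2.5495) = -2 / 6.8411 = -0.2924
  r[V,V] = 1 (diagonal).

R is symmetric with unit diagonal. Assembling:

R = [[1, -0.2924],
 [-0.2924, 1]]


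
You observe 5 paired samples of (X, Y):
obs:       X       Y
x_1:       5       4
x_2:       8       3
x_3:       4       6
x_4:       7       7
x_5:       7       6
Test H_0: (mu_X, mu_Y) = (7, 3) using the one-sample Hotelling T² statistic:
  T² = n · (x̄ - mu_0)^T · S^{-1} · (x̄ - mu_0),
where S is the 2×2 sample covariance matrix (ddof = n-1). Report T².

Step 1 — sample mean vector:
  mean(X) = (5 + 8 + 4 + 7 + 7) / 5 = 31/5 = 6.2
  mean(Y) = (4 + 3 + 6 + 7 + 6) / 5 = 26/5 = 5.2
  x̄ = (6.2, 5.2),  deviation x̄ - mu_0 = (6.2, 5.2) - (7, 3) = (-0.8, 2.2).

Step 2 — sample covariance matrix, S[i,j] = (1/(n-1)) · Σ_k (x_{k,i} - mean_i) · (x_{k,j} - mean_j), divisor n-1 = 4:
  S[X,X] = ((-1.2)·(-1.2) + (1.8)·(1.8) + (-2.2)·(-2.2) + (0.8)·(0.8) + (0.8)·(0.8)) / 4 = 10.8/4 = 2.7
  S[X,Y] = ((-1.2)·(-1.2) + (1.8)·(-2.2) + (-2.2)·(0.8) + (0.8)·(1.8) + (0.8)·(0.8)) / 4 = -2.2/4 = -0.55
  S[Y,Y] = ((-1.2)·(-1.2) + (-2.2)·(-2.2) + (0.8)·(0.8) + (1.8)·(1.8) + (0.8)·(0.8)) / 4 = 10.8/4 = 2.7
  S = [[2.7, -0.55],
 [-0.55, 2.7]].

Step 3 — invert S. det(S) = 2.7·2.7 - (-0.55)² = 6.9875.
  S^{-1} = (1/det) · [[d, -b], [-b, a]] = [[0.3864, 0.0787],
 [0.0787, 0.3864]].

Step 4 — quadratic form (x̄ - mu_0)^T · S^{-1} · (x̄ - mu_0):
  S^{-1} · (x̄ - mu_0) = (-0.136, 0.7871),
  (x̄ - mu_0)^T · [...] = (-0.8)·(-0.136) + (2.2)·(0.7871) = 1.8404.

Step 5 — scale by n: T² = 5 · 1.8404 = 9.2021.

T² ≈ 9.2021


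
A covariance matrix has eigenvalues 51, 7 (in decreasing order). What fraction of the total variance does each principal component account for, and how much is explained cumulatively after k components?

Step 1 — total variance = trace(Sigma) = Σ λ_i = 51 + 7 = 58.

Step 2 — fraction explained by component i = λ_i / Σ λ:
  PC1: 51/58 = 0.8793
  PC2: 7/58 = 0.1207

Step 3 — cumulative fraction after k components = (λ_1 + ... + λ_k) / Σ λ:
  k = 1: 51/58 = 0.8793
  k = 2: (51 + 7)/58 = 58/58 = 1

Summary (fraction, with percent):

explained: PC1 0.8793 (87.93%), PC2 0.1207 (12.07%);  cumulative: 0.8793, 1


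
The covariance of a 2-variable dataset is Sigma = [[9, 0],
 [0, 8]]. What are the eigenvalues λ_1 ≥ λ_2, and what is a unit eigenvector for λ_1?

Step 1 — characteristic polynomial of 2×2 Sigma:
  det(Sigma - λI) = λ² - trace · λ + det = 0.
  trace = 9 + 8 = 17, det = 9·8 - (0)² = 72.
Step 2 — discriminant:
  Δ = trace² - 4·det = 289 - 288 = 1.
Step 3 — eigenvalues:
  λ = (trace ± √Δ)/2 = (17 ± 1)/2,
  λ_1 = 9,  λ_2 = 8.

Step 4 — unit eigenvector for λ_1: Sigma is diagonal, so its eigenvectors are the coordinate axes. λ_1 = 9 is the diagonal entry on the first coordinate axis, hence
  v_1 = (1, 0) (||v_1|| = 1).

λ_1 = 9,  λ_2 = 8;  v_1 ≈ (1, 0)


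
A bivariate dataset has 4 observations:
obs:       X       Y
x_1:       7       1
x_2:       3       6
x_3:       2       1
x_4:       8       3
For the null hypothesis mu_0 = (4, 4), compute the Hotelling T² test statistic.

Step 1 — sample mean vector:
  mean(X) = (7 + 3 + 2 + 8) / 4 = 20/4 = 5
  mean(Y) = (1 + 6 + 1 + 3) / 4 = 11/4 = 2.75
  x̄ = (5, 2.75),  deviation x̄ - mu_0 = (5, 2.75) - (4, 4) = (1, -1.25).

Step 2 — sample covariance matrix, S[i,j] = (1/(n-1)) · Σ_k (x_{k,i} - mean_i) · (x_{k,j} - mean_j), divisor n-1 = 3:
  S[X,X] = ((2)·(2) + (-2)·(-2) + (-3)·(-3) + (3)·(3)) / 3 = 26/3 = 8.6667
  S[X,Y] = ((2)·(-1.75) + (-2)·(3.25) + (-3)·(-1.75) + (3)·(0.25)) / 3 = -4/3 = -1.3333
  S[Y,Y] = ((-1.75)·(-1.75) + (3.25)·(3.25) + (-1.75)·(-1.75) + (0.25)·(0.25)) / 3 = 16.75/3 = 5.5833
  S = [[8.6667, -1.3333],
 [-1.3333, 5.5833]].

Step 3 — invert S. det(S) = 8.6667·5.5833 - (-1.3333)² = 46.6111.
  S^{-1} = (1/det) · [[d, -b], [-b, a]] = [[0.1198, 0.0286],
 [0.0286, 0.1859]].

Step 4 — quadratic form (x̄ - mu_0)^T · S^{-1} · (x̄ - mu_0):
  S^{-1} · (x̄ - mu_0) = (0.084, -0.2038),
  (x̄ - mu_0)^T · [...] = (1)·(0.084) + (-1.25)·(-0.2038) = 0.3388.

Step 5 — scale by n: T² = 4 · 0.3388 = 1.3552.

T² ≈ 1.3552


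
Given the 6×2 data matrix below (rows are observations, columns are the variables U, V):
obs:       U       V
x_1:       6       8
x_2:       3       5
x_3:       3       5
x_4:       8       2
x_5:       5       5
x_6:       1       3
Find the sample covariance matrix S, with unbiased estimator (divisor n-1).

Step 1 — column means:
  mean(U) = (6 + 3 + 3 + 8 + 5 + 1) / 6 = 26/6 = 4.3333
  mean(V) = (8 + 5 + 5 + 2 + 5 + 3) / 6 = 28/6 = 4.6667

Step 2 — sample covariance S[i,j] = (1/(n-1)) · Σ_k (x_{k,i} - mean_i) · (x_{k,j} - mean_j), with n-1 = 5.
  S[U,U] = ((1.6667)·(1.6667) + (-1.3333)·(-1.3333) + (-1.3333)·(-1.3333) + (3.6667)·(3.6667) + (0.6667)·(0.6667) + (-3.3333)·(-3.3333)) / 5 = 31.3333/5 = 6.2667
  S[U,V] = ((1.6667)·(3.3333) + (-1.3333)·(0.3333) + (-1.3333)·(0.3333) + (3.6667)·(-2.6667) + (0.6667)·(0.3333) + (-3.3333)·(-1.6667)) / 5 = 0.6667/5 = 0.1333
  S[V,V] = ((3.3333)·(3.3333) + (0.3333)·(0.3333) + (0.3333)·(0.3333) + (-2.6667)·(-2.6667) + (0.3333)·(0.3333) + (-1.6667)·(-1.6667)) / 5 = 21.3333/5 = 4.2667

S is symmetric (S[j,i] = S[i,j]). Assembling:

S = [[6.2667, 0.1333],
 [0.1333, 4.2667]]


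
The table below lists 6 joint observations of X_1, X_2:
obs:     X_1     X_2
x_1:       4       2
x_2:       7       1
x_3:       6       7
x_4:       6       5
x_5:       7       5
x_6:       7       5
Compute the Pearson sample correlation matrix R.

Step 1 — column means:
  mean(X_1) = (4 + 7 + 6 + 6 + 7 + 7) / 6 = 37/6 = 6.1667
  mean(X_2) = (2 + 1 + 7 + 5 + 5 + 5) / 6 = 25/6 = 4.1667

Step 2 — sample variances and covariances s[i,j] = (1/(n-1)) · Σ_k (x_{k,i} - mean_i) · (x_{k,j} - mean_j), with n-1 = 5:
  s[X_1,X_1] = ((-2.1667)·(-2.1667) + (0.8333)·(0.8333) + (-0.1667)·(-0.1667) + (-0.1667)·(-0.1667) + (0.8333)·(0.8333) + (0.8333)·(0.8333)) / 5 = 6.8333/5 = 1.3667
  s[X_1,X_2] = ((-2.1667)·(-2.1667) + (0.8333)·(-3.1667) + (-0.1667)·(2.8333) + (-0.1667)·(0.8333) + (0.8333)·(0.8333) + (0.8333)·(0.8333)) / 5 = 2.8333/5 = 0.5667
  s[X_2,X_2] = ((-2.1667)·(-2.1667) + (-3.1667)·(-3.1667) + (2.8333)·(2.8333) + (0.8333)·(0.8333) + (0.8333)·(0.8333) + (0.8333)·(0.8333)) / 5 = 24.8333/5 = 4.9667
  Sample standard deviations s_i = √(s[i,i]):
  s(X_1) = √(1.3667) = 1.169
  s(X_2) = √(4.9667) = 2.2286

Step 3 — r_{ij} = s_{ij} / (s_i · s_j):
  r[X_1,X_1] = 1 (diagonal).
  r[X_1,X_2] = 0.5667 / (1.169 · 2.2286) = 0.5667 / 2.6053 = 0.2175
  r[X_2,X_2] = 1 (diagonal).

R is symmetric with unit diagonal. Assembling:

R = [[1, 0.2175],
 [0.2175, 1]]


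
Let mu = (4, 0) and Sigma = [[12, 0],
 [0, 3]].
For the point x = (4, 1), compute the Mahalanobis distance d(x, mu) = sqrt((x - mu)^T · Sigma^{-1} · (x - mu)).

Step 1 — centre the observation: (x - mu) = (0, 1).

Step 2 — invert Sigma. det(Sigma) = 12·3 - (0)² = 36.
  Sigma^{-1} = (1/det) · [[d, -b], [-b, a]] = [[0.0833, 0],
 [0, 0.3333]].

Step 3 — form the quadratic (x - mu)^T · Sigma^{-1} · (x - mu):
  Sigma^{-1} · (x - mu) = (0, 0.3333).
  (x - mu)^T · [Sigma^{-1} · (x - mu)] = (0)·(0) + (1)·(0.3333) = 0.3333.

Step 4 — take square root: d = √(0.3333) ≈ 0.5774.

d(x, mu) = √(0.3333) ≈ 0.5774


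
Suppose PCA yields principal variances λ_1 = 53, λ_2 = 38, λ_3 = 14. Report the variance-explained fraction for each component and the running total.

Step 1 — total variance = trace(Sigma) = Σ λ_i = 53 + 38 + 14 = 105.

Step 2 — fraction explained by component i = λ_i / Σ λ:
  PC1: 53/105 = 0.5048
  PC2: 38/105 = 0.3619
  PC3: 14/105 = 0.1333

Step 3 — cumulative fraction after k components = (λ_1 + ... + λ_k) / Σ λ:
  k = 1: 53/105 = 0.5048
  k = 2: (53 + 38)/105 = 91/105 = 0.8667
  k = 3: (53 + 38 + 14)/105 = 105/105 = 1

Summary (fraction, with percent):

explained: PC1 0.5048 (50.48%), PC2 0.3619 (36.19%), PC3 0.1333 (13.33%);  cumulative: 0.5048, 0.8667, 1


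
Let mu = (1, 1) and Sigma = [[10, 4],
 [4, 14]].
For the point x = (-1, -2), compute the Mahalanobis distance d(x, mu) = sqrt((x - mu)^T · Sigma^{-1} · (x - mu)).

Step 1 — centre the observation: (x - mu) = (-2, -3).

Step 2 — invert Sigma. det(Sigma) = 10·14 - (4)² = 124.
  Sigma^{-1} = (1/det) · [[d, -b], [-b, a]] = [[0.1129, -0.0323],
 [-0.0323, 0.0806]].

Step 3 — form the quadratic (x - mu)^T · Sigma^{-1} · (x - mu):
  Sigma^{-1} · (x - mu) = (-0.129, -0.1774).
  (x - mu)^T · [Sigma^{-1} · (x - mu)] = (-2)·(-0.129) + (-3)·(-0.1774) = 0.7903.

Step 4 — take square root: d = √(0.7903) ≈ 0.889.

d(x, mu) = √(0.7903) ≈ 0.889


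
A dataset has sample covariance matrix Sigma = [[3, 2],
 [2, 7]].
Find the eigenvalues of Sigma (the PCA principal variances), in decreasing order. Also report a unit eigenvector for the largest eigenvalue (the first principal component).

Step 1 — characteristic polynomial of 2×2 Sigma:
  det(Sigma - λI) = λ² - trace · λ + det = 0.
  trace = 3 + 7 = 10, det = 3·7 - (2)² = 17.
Step 2 — discriminant:
  Δ = trace² - 4·det = 100 - 68 = 32.
Step 3 — eigenvalues:
  λ = (trace ± √Δ)/2 = (10 ± 5.6569)/2,
  λ_1 = 7.8284,  λ_2 = 2.1716.

Step 4 — unit eigenvector for λ_1: solve (Sigma - λ_1 I)v = 0. First row:
  (3 - 7.8284)·v_x + (2)·v_y = 0, i.e. (-4.8284)·v_x + (2)·v_y = 0,
  so v ∝ (b, λ_1 - a) = (2, 4.8284) = u.
  ||u|| = √((2)² + (4.8284)²) = √(27.3137) ≈ 5.2263,
  v_1 = u/||u|| ≈ (0.3827, 0.9239) (||v_1|| = 1).

λ_1 = 7.8284,  λ_2 = 2.1716;  v_1 ≈ (0.3827, 0.9239)


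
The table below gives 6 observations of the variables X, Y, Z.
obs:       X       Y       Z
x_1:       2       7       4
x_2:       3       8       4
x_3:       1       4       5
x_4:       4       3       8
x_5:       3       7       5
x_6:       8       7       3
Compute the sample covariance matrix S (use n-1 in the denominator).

Step 1 — column means:
  mean(X) = (2 + 3 + 1 + 4 + 3 + 8) / 6 = 21/6 = 3.5
  mean(Y) = (7 + 8 + 4 + 3 + 7 + 7) / 6 = 36/6 = 6
  mean(Z) = (4 + 4 + 5 + 8 + 5 + 3) / 6 = 29/6 = 4.8333

Step 2 — sample covariance S[i,j] = (1/(n-1)) · Σ_k (x_{k,i} - mean_i) · (x_{k,j} - mean_j), with n-1 = 5.
  S[X,X] = ((-1.5)·(-1.5) + (-0.5)·(-0.5) + (-2.5)·(-2.5) + (0.5)·(0.5) + (-0.5)·(-0.5) + (4.5)·(4.5)) / 5 = 29.5/5 = 5.9
  S[X,Y] = ((-1.5)·(1) + (-0.5)·(2) + (-2.5)·(-2) + (0.5)·(-3) + (-0.5)·(1) + (4.5)·(1)) / 5 = 5/5 = 1
  S[X,Z] = ((-1.5)·(-0.8333) + (-0.5)·(-0.8333) + (-2.5)·(0.1667) + (0.5)·(3.1667) + (-0.5)·(0.1667) + (4.5)·(-1.8333)) / 5 = -5.5/5 = -1.1
  S[Y,Y] = ((1)·(1) + (2)·(2) + (-2)·(-2) + (-3)·(-3) + (1)·(1) + (1)·(1)) / 5 = 20/5 = 4
  S[Y,Z] = ((1)·(-0.8333) + (2)·(-0.8333) + (-2)·(0.1667) + (-3)·(3.1667) + (1)·(0.1667) + (1)·(-1.8333)) / 5 = -14/5 = -2.8
  S[Z,Z] = ((-0.8333)·(-0.8333) + (-0.8333)·(-0.8333) + (0.1667)·(0.1667) + (3.1667)·(3.1667) + (0.1667)·(0.1667) + (-1.8333)·(-1.8333)) / 5 = 14.8333/5 = 2.9667

S is symmetric (S[j,i] = S[i,j]). Assembling:

S = [[5.9, 1, -1.1],
 [1, 4, -2.8],
 [-1.1, -2.8, 2.9667]]


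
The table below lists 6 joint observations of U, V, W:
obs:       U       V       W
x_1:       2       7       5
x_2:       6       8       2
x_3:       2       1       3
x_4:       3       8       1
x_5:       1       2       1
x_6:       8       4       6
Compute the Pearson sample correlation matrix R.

Step 1 — column means:
  mean(U) = (2 + 6 + 2 + 3 + 1 + 8) / 6 = 22/6 = 3.6667
  mean(V) = (7 + 8 + 1 + 8 + 2 + 4) / 6 = 30/6 = 5
  mean(W) = (5 + 2 + 3 + 1 + 1 + 6) / 6 = 18/6 = 3

Step 2 — sample variances and covariances s[i,j] = (1/(n-1)) · Σ_k (x_{k,i} - mean_i) · (x_{k,j} - mean_j), with n-1 = 5:
  s[U,U] = ((-1.6667)·(-1.6667) + (2.3333)·(2.3333) + (-1.6667)·(-1.6667) + (-0.6667)·(-0.6667) + (-2.6667)·(-2.6667) + (4.3333)·(4.3333)) / 5 = 37.3333/5 = 7.4667
  s[U,V] = ((-1.6667)·(2) + (2.3333)·(3) + (-1.6667)·(-4) + (-0.6667)·(3) + (-2.6667)·(-3) + (4.3333)·(-1)) / 5 = 12/5 = 2.4
  s[U,W] = ((-1.6667)·(2) + (2.3333)·(-1) + (-1.6667)·(0) + (-0.6667)·(-2) + (-2.6667)·(-2) + (4.3333)·(3)) / 5 = 14/5 = 2.8
  s[V,V] = ((2)·(2) + (3)·(3) + (-4)·(-4) + (3)·(3) + (-3)·(-3) + (-1)·(-1)) / 5 = 48/5 = 9.6
  s[V,W] = ((2)·(2) + (3)·(-1) + (-4)·(0) + (3)·(-2) + (-3)·(-2) + (-1)·(3)) / 5 = -2/5 = -0.4
  s[W,W] = ((2)·(2) + (-1)·(-1) + (0)·(0) + (-2)·(-2) + (-2)·(-2) + (3)·(3)) / 5 = 22/5 = 4.4
  Sample standard deviations s_i = √(s[i,i]):
  s(U) = √(7.4667) = 2.7325
  s(V) = √(9.6) = 3.0984
  s(W) = √(4.4) = 2.0976

Step 3 — r_{ij} = s_{ij} / (s_i · s_j):
  r[U,U] = 1 (diagonal).
  r[U,V] = 2.4 / (2.7325 · 3.0984) = 2.4 / 8.4664 = 0.2835
  r[U,W] = 2.8 / (2.7325 · 2.0976) = 2.8 / 5.7318 = 0.4885
  r[V,V] = 1 (diagonal).
  r[V,W] = -0.4 / (3.0984 · 2.0976) = -0.4 / 6.4992 = -0.0615
  r[W,W] = 1 (diagonal).

R is symmetric with unit diagonal. Assembling:

R = [[1, 0.2835, 0.4885],
 [0.2835, 1, -0.0615],
 [0.4885, -0.0615, 1]]


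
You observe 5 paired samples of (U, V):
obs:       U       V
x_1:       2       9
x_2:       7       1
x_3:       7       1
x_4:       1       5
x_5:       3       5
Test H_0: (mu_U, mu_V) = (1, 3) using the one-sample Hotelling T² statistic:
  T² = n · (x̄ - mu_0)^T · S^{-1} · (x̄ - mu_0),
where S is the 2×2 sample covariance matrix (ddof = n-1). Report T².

Step 1 — sample mean vector:
  mean(U) = (2 + 7 + 7 + 1 + 3) / 5 = 20/5 = 4
  mean(V) = (9 + 1 + 1 + 5 + 5) / 5 = 21/5 = 4.2
  x̄ = (4, 4.2),  deviation x̄ - mu_0 = (4, 4.2) - (1, 3) = (3, 1.2).

Step 2 — sample covariance matrix, S[i,j] = (1/(n-1)) · Σ_k (x_{k,i} - mean_i) · (x_{k,j} - mean_j), divisor n-1 = 4:
  S[U,U] = ((-2)·(-2) + (3)·(3) + (3)·(3) + (-3)·(-3) + (-1)·(-1)) / 4 = 32/4 = 8
  S[U,V] = ((-2)·(4.8) + (3)·(-3.2) + (3)·(-3.2) + (-3)·(0.8) + (-1)·(0.8)) / 4 = -32/4 = -8
  S[V,V] = ((4.8)·(4.8) + (-3.2)·(-3.2) + (-3.2)·(-3.2) + (0.8)·(0.8) + (0.8)·(0.8)) / 4 = 44.8/4 = 11.2
  S = [[8, -8],
 [-8, 11.2]].

Step 3 — invert S. det(S) = 8·11.2 - (-8)² = 25.6.
  S^{-1} = (1/det) · [[d, -b], [-b, a]] = [[0.4375, 0.3125],
 [0.3125, 0.3125]].

Step 4 — quadratic form (x̄ - mu_0)^T · S^{-1} · (x̄ - mu_0):
  S^{-1} · (x̄ - mu_0) = (1.6875, 1.3125),
  (x̄ - mu_0)^T · [...] = (3)·(1.6875) + (1.2)·(1.3125) = 6.6375.

Step 5 — scale by n: T² = 5 · 6.6375 = 33.1875.

T² ≈ 33.1875


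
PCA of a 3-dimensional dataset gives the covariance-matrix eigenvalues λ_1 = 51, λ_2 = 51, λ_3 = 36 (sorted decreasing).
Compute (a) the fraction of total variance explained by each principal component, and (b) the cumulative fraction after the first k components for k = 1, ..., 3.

Step 1 — total variance = trace(Sigma) = Σ λ_i = 51 + 51 + 36 = 138.

Step 2 — fraction explained by component i = λ_i / Σ λ:
  PC1: 51/138 = 0.3696
  PC2: 51/138 = 0.3696
  PC3: 36/138 = 0.2609

Step 3 — cumulative fraction after k components = (λ_1 + ... + λ_k) / Σ λ:
  k = 1: 51/138 = 0.3696
  k = 2: (51 + 51)/138 = 102/138 = 0.7391
  k = 3: (51 + 51 + 36)/138 = 138/138 = 1

Summary (fraction, with percent):

explained: PC1 0.3696 (36.96%), PC2 0.3696 (36.96%), PC3 0.2609 (26.09%);  cumulative: 0.3696, 0.7391, 1


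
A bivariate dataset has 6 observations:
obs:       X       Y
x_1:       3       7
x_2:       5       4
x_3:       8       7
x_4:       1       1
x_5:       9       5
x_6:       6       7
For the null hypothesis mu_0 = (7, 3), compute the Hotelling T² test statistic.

Step 1 — sample mean vector:
  mean(X) = (3 + 5 + 8 + 1 + 9 + 6) / 6 = 32/6 = 5.3333
  mean(Y) = (7 + 4 + 7 + 1 + 5 + 7) / 6 = 31/6 = 5.1667
  x̄ = (5.3333, 5.1667),  deviation x̄ - mu_0 = (5.3333, 5.1667) - (7, 3) = (-1.6667, 2.1667).

Step 2 — sample covariance matrix, S[i,j] = (1/(n-1)) · Σ_k (x_{k,i} - mean_i) · (x_{k,j} - mean_j), divisor n-1 = 5:
  S[X,X] = ((-2.3333)·(-2.3333) + (-0.3333)·(-0.3333) + (2.6667)·(2.6667) + (-4.3333)·(-4.3333) + (3.6667)·(3.6667) + (0.6667)·(0.6667)) / 5 = 45.3333/5 = 9.0667
  S[X,Y] = ((-2.3333)·(1.8333) + (-0.3333)·(-1.1667) + (2.6667)·(1.8333) + (-4.3333)·(-4.1667) + (3.6667)·(-0.1667) + (0.6667)·(1.8333)) / 5 = 19.6667/5 = 3.9333
  S[Y,Y] = ((1.8333)·(1.8333) + (-1.1667)·(-1.1667) + (1.8333)·(1.8333) + (-4.1667)·(-4.1667) + (-0.1667)·(-0.1667) + (1.8333)·(1.8333)) / 5 = 28.8333/5 = 5.7667
  S = [[9.0667, 3.9333],
 [3.9333, 5.7667]].

Step 3 — invert S. det(S) = 9.0667·5.7667 - (3.9333)² = 36.8133.
  S^{-1} = (1/det) · [[d, -b], [-b, a]] = [[0.1566, -0.1068],
 [-0.1068, 0.2463]].

Step 4 — quadratic form (x̄ - mu_0)^T · S^{-1} · (x̄ - mu_0):
  S^{-1} · (x̄ - mu_0) = (-0.4926, 0.7117),
  (x̄ - mu_0)^T · [...] = (-1.6667)·(-0.4926) + (2.1667)·(0.7117) = 2.363.

Step 5 — scale by n: T² = 6 · 2.363 = 14.1778.

T² ≈ 14.1778


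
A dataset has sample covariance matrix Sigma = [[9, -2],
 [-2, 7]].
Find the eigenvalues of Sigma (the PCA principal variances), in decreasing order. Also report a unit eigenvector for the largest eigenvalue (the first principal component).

Step 1 — characteristic polynomial of 2×2 Sigma:
  det(Sigma - λI) = λ² - trace · λ + det = 0.
  trace = 9 + 7 = 16, det = 9·7 - (-2)² = 59.
Step 2 — discriminant:
  Δ = trace² - 4·det = 256 - 236 = 20.
Step 3 — eigenvalues:
  λ = (trace ± √Δ)/2 = (16 ± 4.4721)/2,
  λ_1 = 10.2361,  λ_2 = 5.7639.

Step 4 — unit eigenvector for λ_1: solve (Sigma - λ_1 I)v = 0. First row:
  (9 - 10.2361)·v_x + (-2)·v_y = 0, i.e. (-1.2361)·v_x + (-2)·v_y = 0,
  so v ∝ (b, λ_1 - a) = (-2, 1.2361); multiply by -1 so the first entry is positive: u = (2, -1.2361).
  ||u|| = √((2)² + (-1.2361)²) = √(5.5279) ≈ 2.3511,
  v_1 = u/||u|| ≈ (0.8507, -0.5257) (||v_1|| = 1).

λ_1 = 10.2361,  λ_2 = 5.7639;  v_1 ≈ (0.8507, -0.5257)


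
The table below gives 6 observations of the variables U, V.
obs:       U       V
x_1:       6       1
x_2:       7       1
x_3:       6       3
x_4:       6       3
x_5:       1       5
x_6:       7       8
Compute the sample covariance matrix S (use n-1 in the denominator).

Step 1 — column means:
  mean(U) = (6 + 7 + 6 + 6 + 1 + 7) / 6 = 33/6 = 5.5
  mean(V) = (1 + 1 + 3 + 3 + 5 + 8) / 6 = 21/6 = 3.5

Step 2 — sample covariance S[i,j] = (1/(n-1)) · Σ_k (x_{k,i} - mean_i) · (x_{k,j} - mean_j), with n-1 = 5.
  S[U,U] = ((0.5)·(0.5) + (1.5)·(1.5) + (0.5)·(0.5) + (0.5)·(0.5) + (-4.5)·(-4.5) + (1.5)·(1.5)) / 5 = 25.5/5 = 5.1
  S[U,V] = ((0.5)·(-2.5) + (1.5)·(-2.5) + (0.5)·(-0.5) + (0.5)·(-0.5) + (-4.5)·(1.5) + (1.5)·(4.5)) / 5 = -5.5/5 = -1.1
  S[V,V] = ((-2.5)·(-2.5) + (-2.5)·(-2.5) + (-0.5)·(-0.5) + (-0.5)·(-0.5) + (1.5)·(1.5) + (4.5)·(4.5)) / 5 = 35.5/5 = 7.1

S is symmetric (S[j,i] = S[i,j]). Assembling:

S = [[5.1, -1.1],
 [-1.1, 7.1]]


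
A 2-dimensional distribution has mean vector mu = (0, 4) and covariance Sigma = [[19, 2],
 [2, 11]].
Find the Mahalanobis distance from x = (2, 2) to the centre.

Step 1 — centre the observation: (x - mu) = (2, -2).

Step 2 — invert Sigma. det(Sigma) = 19·11 - (2)² = 205.
  Sigma^{-1} = (1/det) · [[d, -b], [-b, a]] = [[0.0537, -0.0098],
 [-0.0098, 0.0927]].

Step 3 — form the quadratic (x - mu)^T · Sigma^{-1} · (x - mu):
  Sigma^{-1} · (x - mu) = (0.1268, -0.2049).
  (x - mu)^T · [Sigma^{-1} · (x - mu)] = (2)·(0.1268) + (-2)·(-0.2049) = 0.6634.

Step 4 — take square root: d = √(0.6634) ≈ 0.8145.

d(x, mu) = √(0.6634) ≈ 0.8145


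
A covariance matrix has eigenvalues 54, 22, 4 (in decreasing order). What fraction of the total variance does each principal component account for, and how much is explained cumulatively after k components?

Step 1 — total variance = trace(Sigma) = Σ λ_i = 54 + 22 + 4 = 80.

Step 2 — fraction explained by component i = λ_i / Σ λ:
  PC1: 54/80 = 0.675
  PC2: 22/80 = 0.275
  PC3: 4/80 = 0.05

Step 3 — cumulative fraction after k components = (λ_1 + ... + λ_k) / Σ λ:
  k = 1: 54/80 = 0.675
  k = 2: (54 + 22)/80 = 76/80 = 0.95
  k = 3: (54 + 22 + 4)/80 = 80/80 = 1

Summary (fraction, with percent):

explained: PC1 0.675 (67.5%), PC2 0.275 (27.5%), PC3 0.05 (5%);  cumulative: 0.675, 0.95, 1


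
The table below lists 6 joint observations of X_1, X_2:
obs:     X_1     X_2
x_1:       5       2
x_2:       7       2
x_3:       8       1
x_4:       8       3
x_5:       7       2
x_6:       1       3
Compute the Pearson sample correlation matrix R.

Step 1 — column means:
  mean(X_1) = (5 + 7 + 8 + 8 + 7 + 1) / 6 = 36/6 = 6
  mean(X_2) = (2 + 2 + 1 + 3 + 2 + 3) / 6 = 13/6 = 2.1667

Step 2 — sample variances and covariances s[i,j] = (1/(n-1)) · Σ_k (x_{k,i} - mean_i) · (x_{k,j} - mean_j), with n-1 = 5:
  s[X_1,X_1] = ((-1)·(-1) + (1)·(1) + (2)·(2) + (2)·(2) + (1)·(1) + (-5)·(-5)) / 5 = 36/5 = 7.2
  s[X_1,X_2] = ((-1)·(-0.1667) + (1)·(-0.1667) + (2)·(-1.1667) + (2)·(0.8333) + (1)·(-0.1667) + (-5)·(0.8333)) / 5 = -5/5 = -1
  s[X_2,X_2] = ((-0.1667)·(-0.1667) + (-0.1667)·(-0.1667) + (-1.1667)·(-1.1667) + (0.8333)·(0.8333) + (-0.1667)·(-0.1667) + (0.8333)·(0.8333)) / 5 = 2.8333/5 = 0.5667
  Sample standard deviations s_i = √(s[i,i]):
  s(X_1) = √(7.2) = 2.6833
  s(X_2) = √(0.5667) = 0.7528

Step 3 — r_{ij} = s_{ij} / (s_i · s_j):
  r[X_1,X_1] = 1 (diagonal).
  r[X_1,X_2] = -1 / (2.6833 · 0.7528) = -1 / 2.0199 = -0.4951
  r[X_2,X_2] = 1 (diagonal).

R is symmetric with unit diagonal. Assembling:

R = [[1, -0.4951],
 [-0.4951, 1]]


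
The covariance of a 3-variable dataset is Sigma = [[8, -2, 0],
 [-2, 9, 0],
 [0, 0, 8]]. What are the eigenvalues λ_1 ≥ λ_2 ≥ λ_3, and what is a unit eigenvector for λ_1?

Step 1 — characteristic polynomial p(λ) = det(λI - Sigma) = λ³ - tr·λ² + c_1·λ - det, where tr = trace, c_1 = sum of the principal 2×2 minors, det = det(Sigma):
  tr = 8 + 9 + 8 = 25,
  c_1 = (8·9 - (-2)²) + (8·8 - (0)²) + (9·8 - (0)²) = 68 + 64 + 72 = 204,
  det = 8·(9·8 - (0)²) - (-2)·((-2)·8 - (0)·(0)) + (0)·((-2)·(0) - 9·(0)) = 8·(72) - (-2)·(-16) + (0)·(0) = 544.
  So p(λ) = λ³ - 25λ² + 204λ - 544.
Step 2 — look for an integer root (rational root theorem: any rational root is an integer divisor of 544). Testing λ = 8:
  p(8) = 512 - 1600 + 1632 - 544 = 0  ✓
  Dividing out (λ - 8): p(λ) = (λ - 8)(λ² - 17λ + 68).
Step 3 — remaining eigenvalues from the quadratic λ² - 17λ + 68 = 0:
  Δ = 17² - 4·68 = 289 - 272 = 17,  λ = (17 ± √17)/2 = (17 ± 4.1231)/2 ≈ 10.5616 or 6.4384.
  Sorted: λ_1 = 10.5616,  λ_2 = 8,  λ_3 = 6.4384  (check: sum = 25 = tr ✓).

Step 4 — unit eigenvector for λ_1 ≈ 10.5616: v spans the null space of (Sigma - λ_1 I), whose rows are
  r_1 = (-2.5616, -2, 0),  r_2 = (-2, -1.5616, 0),  r_3 = (0, 0, -2.5616).
  v is orthogonal to every row, so take v ∝ r_1 × r_3 = ((-2)·(-2.5616) - (0)·(0), (0)·(0) - (-2.5616)·(-2.5616), (-2.5616)·(0) - (-2)·(0)) ≈ (5.1231, -6.5616, 0).
  Let u = (5.1231, -6.5616, 0).
  ||u|| = √((5.1231)² + (-6.5616)² + (0)²) = √(69.3002) ≈ 8.3247,  v_1 = u/||u|| ≈ (0.6154, -0.7882, 0) (||v_1|| = 1).

λ_1 = 10.5616,  λ_2 = 8,  λ_3 = 6.4384;  v_1 ≈ (0.6154, -0.7882, 0)
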